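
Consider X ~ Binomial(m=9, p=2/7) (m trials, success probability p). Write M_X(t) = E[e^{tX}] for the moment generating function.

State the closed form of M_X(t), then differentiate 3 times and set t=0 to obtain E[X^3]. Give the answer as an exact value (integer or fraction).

M_X(t) = (2*e^(t)/7 + 5/7)^9

E[X^3] = D^3[M](0) = 1566/49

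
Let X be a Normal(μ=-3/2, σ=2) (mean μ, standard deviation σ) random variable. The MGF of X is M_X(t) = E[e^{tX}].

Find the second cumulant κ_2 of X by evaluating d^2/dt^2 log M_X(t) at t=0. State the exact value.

κ_2 = K^(2)(0) = 4

M_X(t) = e^(2*t^2 - 3*t/2)
K_X(t) = log M_X(t) = 2*t^2 - 3*t/2
K^(2)(t) = 4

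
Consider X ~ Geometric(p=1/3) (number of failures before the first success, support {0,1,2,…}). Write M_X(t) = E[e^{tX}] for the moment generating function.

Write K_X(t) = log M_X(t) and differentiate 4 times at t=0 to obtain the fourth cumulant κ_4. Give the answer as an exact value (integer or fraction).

M_X(t) = 1/(3*(1 - 2*e^(t)/3))
K_X(t) = log M_X(t) = -log(1 - 2*e^(t)/3) - log(3)
D^4[K](t) = (24*e^(3*t) + 144*e^(2*t) + 54*e^(t))/(16*e^(4*t) - 96*e^(3*t) + 216*e^(2*t) - 216*e^(t) + 81)

κ_4 = D^4[K](0) = 222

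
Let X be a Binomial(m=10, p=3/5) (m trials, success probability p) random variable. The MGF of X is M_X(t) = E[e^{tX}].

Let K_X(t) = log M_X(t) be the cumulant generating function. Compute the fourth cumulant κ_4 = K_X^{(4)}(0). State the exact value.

M_X(t) = (3*e^(t)/5 + 2/5)^10
K_X(t) = log M_X(t) = 10*log(3*e^(t)/5 + 2/5)
D^4[K](t) = (540*e^(3*t) - 1440*e^(2*t) + 240*e^(t))/(81*e^(4*t) + 216*e^(3*t) + 216*e^(2*t) + 96*e^(t) + 16)

κ_4 = D^4[K](0) = -132/125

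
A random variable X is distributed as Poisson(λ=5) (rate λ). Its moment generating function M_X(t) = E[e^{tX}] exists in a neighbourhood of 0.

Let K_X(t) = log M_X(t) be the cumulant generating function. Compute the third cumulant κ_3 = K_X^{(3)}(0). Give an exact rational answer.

M_X(t) = e^(5*e^(t) - 5)
K_X(t) = log M_X(t) = 5*e^(t) - 5
D^3[K](t) = 5*e^(t)

κ_3 = D^3[K](0) = 5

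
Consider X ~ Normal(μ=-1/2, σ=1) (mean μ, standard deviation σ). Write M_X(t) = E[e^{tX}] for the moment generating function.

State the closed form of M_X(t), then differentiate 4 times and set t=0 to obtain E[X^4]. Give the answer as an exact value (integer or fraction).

E[X^4] = D^4[M](0) = 73/16

M_X(t) = e^(t^2/2 - t/2)
D^4[M](t) = (16*t^4*e^(t^2/2) - 32*t^3*e^(t^2/2) + 120*t^2*e^(t^2/2) - 104*t*e^(t^2/2) + 73*e^(t^2/2))*e^(-t/2)/16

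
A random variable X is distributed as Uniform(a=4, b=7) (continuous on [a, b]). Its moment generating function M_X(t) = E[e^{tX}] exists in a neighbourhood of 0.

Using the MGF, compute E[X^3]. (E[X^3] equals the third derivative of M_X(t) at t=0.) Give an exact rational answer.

E[X^3] = M^(3)(0) = 715/4

M_X(t) = (e^(7*t) - e^(4*t))/(3*t)
M^(3)(t) = (343*t^3*e^(7*t) - 64*t^3*e^(4*t) - 147*t^2*e^(7*t) + 48*t^2*e^(4*t) + 42*t*e^(7*t) - 24*t*e^(4*t) - 6*e^(7*t) + 6*e^(4*t))/(3*t^4)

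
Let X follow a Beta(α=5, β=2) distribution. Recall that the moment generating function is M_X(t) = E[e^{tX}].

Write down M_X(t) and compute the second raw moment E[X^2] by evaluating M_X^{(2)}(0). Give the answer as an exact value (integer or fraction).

E[X^2] = M^(2)(0) = 15/28

M_X(t) = ₁F₁(5; 7; t)
M^(2)(t) = 15*₁F₁(7; 9; t)/28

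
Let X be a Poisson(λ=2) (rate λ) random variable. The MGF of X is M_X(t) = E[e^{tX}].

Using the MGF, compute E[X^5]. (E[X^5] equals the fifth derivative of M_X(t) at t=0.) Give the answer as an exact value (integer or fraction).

E[X^5] = M′′′′′(0) = 454

M_X(t) = e^(2*e^(t) - 2)
M′(t) = 2*e^(-2)*e^(t)*e^(2*e^(t))
M′′(t) = (4*e^(2*t)*e^(2*e^(t)) + 2*e^(t)*e^(2*e^(t)))*e^(-2)
M′′′(t) = (8*e^(3*t)*e^(2*e^(t)) + 12*e^(2*t)*e^(2*e^(t)) + 2*e^(t)*e^(2*e^(t)))*e^(-2)
M′′′′(t) = (16*e^(4*t)*e^(2*e^(t)) + 48*e^(3*t)*e^(2*e^(t)) + 28*e^(2*t)*e^(2*e^(t)) + 2*e^(t)*e^(2*e^(t)))*e^(-2)
M′′′′′(t) = (32*e^(5*t)*e^(2*e^(t)) + 160*e^(4*t)*e^(2*e^(t)) + 200*e^(3*t)*e^(2*e^(t)) + 60*e^(2*t)*e^(2*e^(t)) + 2*e^(t)*e^(2*e^(t)))*e^(-2)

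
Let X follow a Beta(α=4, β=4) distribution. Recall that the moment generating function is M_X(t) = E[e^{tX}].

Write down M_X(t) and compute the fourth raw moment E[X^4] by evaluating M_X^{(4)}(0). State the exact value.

M_X(t) = ₁F₁(4; 8; t)
D^4[M](t) = 7*₁F₁(8; 12; t)/66

E[X^4] = D^4[M](0) = 7/66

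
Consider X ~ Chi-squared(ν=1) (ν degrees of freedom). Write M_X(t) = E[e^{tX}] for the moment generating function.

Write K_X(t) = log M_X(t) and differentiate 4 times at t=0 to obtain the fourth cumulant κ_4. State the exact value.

M_X(t) = 1/√(1 - 2*t)
K_X(t) = log M_X(t) = -log(1 - 2*t)/2
K^(4)(t) = 48/(16*t^4 - 32*t^3 + 24*t^2 - 8*t + 1)

κ_4 = K^(4)(0) = 48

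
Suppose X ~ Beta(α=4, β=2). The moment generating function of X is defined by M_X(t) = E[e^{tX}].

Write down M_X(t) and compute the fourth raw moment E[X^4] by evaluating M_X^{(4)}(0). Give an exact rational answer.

M_X(t) = ₁F₁(4; 6; t)
D^4[M](t) = 5*₁F₁(8; 10; t)/18

E[X^4] = D^4[M](0) = 5/18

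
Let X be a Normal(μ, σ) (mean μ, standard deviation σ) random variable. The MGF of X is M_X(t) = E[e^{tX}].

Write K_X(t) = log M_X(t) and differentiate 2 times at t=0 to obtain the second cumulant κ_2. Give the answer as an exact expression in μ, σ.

M_X(t) = e^(μ*t + σ^2*t^2/2)
K_X(t) = log M_X(t) = μ*t + σ^2*t^2/2
K^(2)(t) = σ^2

κ_2 = K^(2)(0) = σ^2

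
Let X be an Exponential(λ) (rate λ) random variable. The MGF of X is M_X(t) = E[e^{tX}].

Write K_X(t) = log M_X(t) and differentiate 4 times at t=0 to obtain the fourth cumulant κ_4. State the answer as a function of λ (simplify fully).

M_X(t) = λ/(λ - t)
K_X(t) = log M_X(t) = log(λ) - log(λ - t)
K′(t) = -1/(-λ + t)
K′′(t) = 1/(λ^2 - 2*λ*t + t^2)
K′′′(t) = -2/(-λ^3 + 3*λ^2*t - 3*λ*t^2 + t^3)
K′′′′(t) = 6/(λ^4 - 4*λ^3*t + 6*λ^2*t^2 - 4*λ*t^3 + t^4)

κ_4 = K′′′′(0) = 6/λ^4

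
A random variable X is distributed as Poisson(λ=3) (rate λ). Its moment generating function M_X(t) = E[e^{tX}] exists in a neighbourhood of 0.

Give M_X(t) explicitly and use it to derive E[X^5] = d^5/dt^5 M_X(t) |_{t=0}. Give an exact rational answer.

M_X(t) = e^(3*e^(t) - 3)
D^5[M](t) = (243*e^(5*t)*e^(3*e^(t)) + 810*e^(4*t)*e^(3*e^(t)) + 675*e^(3*t)*e^(3*e^(t)) + 135*e^(2*t)*e^(3*e^(t)) + 3*e^(t)*e^(3*e^(t)))*e^(-3)

E[X^5] = D^5[M](0) = 1866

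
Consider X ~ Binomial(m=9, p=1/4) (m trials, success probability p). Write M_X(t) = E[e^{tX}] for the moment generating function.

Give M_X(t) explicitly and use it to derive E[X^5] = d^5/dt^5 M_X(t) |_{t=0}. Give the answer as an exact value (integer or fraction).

M_X(t) = (e^(t)/4 + 3/4)^9

E[X^5] = D^5[M](0) = 25569/64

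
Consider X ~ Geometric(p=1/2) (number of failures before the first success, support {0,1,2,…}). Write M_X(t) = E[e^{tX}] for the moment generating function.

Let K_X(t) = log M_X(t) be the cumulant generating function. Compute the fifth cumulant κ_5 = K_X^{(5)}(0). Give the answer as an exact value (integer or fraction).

κ_5 = d^5K/dt^5 |_{t=0} = 150

M_X(t) = 1/(2*(1 - e^(t)/2))
K_X(t) = log M_X(t) = -log(1 - e^(t)/2) - log(2)
dK/dt = -e^(t)/(e^(t) - 2)
d^2K/dt^2 = 2*e^(t)/(e^(2*t) - 4*e^(t) + 4)
d^3K/dt^3 = (-2*e^(2*t) - 4*e^(t))/(e^(3*t) - 6*e^(2*t) + 12*e^(t) - 8)
d^4K/dt^4 = (2*e^(3*t) + 16*e^(2*t) + 8*e^(t))/(e^(4*t) - 8*e^(3*t) + 24*e^(2*t) - 32*e^(t) + 16)
d^5K/dt^5 = (-2*e^(4*t) - 44*e^(3*t) - 88*e^(2*t) - 16*e^(t))/(e^(5*t) - 10*e^(4*t) + 40*e^(3*t) - 80*e^(2*t) + 80*e^(t) - 32)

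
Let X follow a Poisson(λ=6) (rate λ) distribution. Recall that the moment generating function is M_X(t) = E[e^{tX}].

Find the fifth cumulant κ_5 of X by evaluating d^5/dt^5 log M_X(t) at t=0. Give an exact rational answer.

κ_5 = D^5[K](0) = 6

M_X(t) = e^(6*e^(t) - 6)
K_X(t) = log M_X(t) = 6*e^(t) - 6
D^5[K](t) = 6*e^(t)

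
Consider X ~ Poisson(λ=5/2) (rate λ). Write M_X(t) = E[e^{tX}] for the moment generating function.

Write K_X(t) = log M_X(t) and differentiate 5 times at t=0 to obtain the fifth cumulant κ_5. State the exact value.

κ_5 = K′′′′′(0) = 5/2

M_X(t) = e^(5*e^(t)/2 - 5/2)
K_X(t) = log M_X(t) = 5*e^(t)/2 - 5/2
K′(t) = 5*e^(t)/2
K′′(t) = 5*e^(t)/2
K′′′(t) = 5*e^(t)/2
K′′′′(t) = 5*e^(t)/2
K′′′′′(t) = 5*e^(t)/2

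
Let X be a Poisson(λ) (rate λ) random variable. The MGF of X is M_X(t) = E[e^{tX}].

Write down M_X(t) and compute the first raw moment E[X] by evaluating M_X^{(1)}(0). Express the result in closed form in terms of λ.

E[X] = M′(0) = λ

M_X(t) = e^(λ*(e^(t) - 1))
M′(t) = λ*e^(-λ)*e^(t)*e^(λ*e^(t))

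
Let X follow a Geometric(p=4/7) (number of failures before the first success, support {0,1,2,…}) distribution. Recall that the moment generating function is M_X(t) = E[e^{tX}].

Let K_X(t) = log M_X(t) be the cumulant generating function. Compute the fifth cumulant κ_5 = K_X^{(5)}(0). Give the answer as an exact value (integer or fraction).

M_X(t) = 4/(7*(1 - 3*e^(t)/7))
K_X(t) = log M_X(t) = -log(1 - 3*e^(t)/7) - log(7) + 2*log(2)
D^5[K](t) = (-567*e^(4*t) - 14553*e^(3*t) - 33957*e^(2*t) - 7203*e^(t))/(243*e^(5*t) - 2835*e^(4*t) + 13230*e^(3*t) - 30870*e^(2*t) + 36015*e^(t) - 16807)

κ_5 = D^5[K](0) = 7035/128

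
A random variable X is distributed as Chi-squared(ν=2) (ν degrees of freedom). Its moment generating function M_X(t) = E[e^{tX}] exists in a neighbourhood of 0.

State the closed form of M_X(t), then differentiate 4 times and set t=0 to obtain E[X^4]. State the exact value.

E[X^4] = D^4[M](0) = 384

M_X(t) = 1/(1 - 2*t)
D^4[M](t) = -384/(32*t^5 - 80*t^4 + 80*t^3 - 40*t^2 + 10*t - 1)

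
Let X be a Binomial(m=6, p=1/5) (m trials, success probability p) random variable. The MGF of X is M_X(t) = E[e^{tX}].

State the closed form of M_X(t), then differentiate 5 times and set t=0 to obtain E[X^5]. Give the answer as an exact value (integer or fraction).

M_X(t) = (e^(t)/5 + 4/5)^6
D^5[M](t) = 7776*e^(6*t)/15625 + 24*e^(5*t)/5 + 49152*e^(4*t)/3125 + 62208*e^(3*t)/3125 + 24576*e^(2*t)/3125 + 6144*e^(t)/15625

E[X^5] = D^5[M](0) = 30744/625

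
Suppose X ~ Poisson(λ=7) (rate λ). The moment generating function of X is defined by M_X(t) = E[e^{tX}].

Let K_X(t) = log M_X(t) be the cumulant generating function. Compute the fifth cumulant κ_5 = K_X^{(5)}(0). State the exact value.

κ_5 = K^(5)(0) = 7

M_X(t) = e^(7*e^(t) - 7)
K_X(t) = log M_X(t) = 7*e^(t) - 7
K^(5)(t) = 7*e^(t)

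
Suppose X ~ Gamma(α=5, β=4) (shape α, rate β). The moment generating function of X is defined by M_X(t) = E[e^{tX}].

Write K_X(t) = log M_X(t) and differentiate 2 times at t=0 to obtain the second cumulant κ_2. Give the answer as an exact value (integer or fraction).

M_X(t) = 1024/(4 - t)^5
K_X(t) = log M_X(t) = -5*log(4 - t) + 10*log(2)
dK/dt = -5/(t - 4)
d^2K/dt^2 = 5/(t^2 - 8*t + 16)

κ_2 = d^2K/dt^2 |_{t=0} = 5/16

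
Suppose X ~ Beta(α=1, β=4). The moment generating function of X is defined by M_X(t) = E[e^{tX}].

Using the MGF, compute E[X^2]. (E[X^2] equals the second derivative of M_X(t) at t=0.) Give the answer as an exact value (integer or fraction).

M_X(t) = ₁F₁(1; 5; t)
D^2[M](t) = ₁F₁(3; 7; t)/15

E[X^2] = D^2[M](0) = 1/15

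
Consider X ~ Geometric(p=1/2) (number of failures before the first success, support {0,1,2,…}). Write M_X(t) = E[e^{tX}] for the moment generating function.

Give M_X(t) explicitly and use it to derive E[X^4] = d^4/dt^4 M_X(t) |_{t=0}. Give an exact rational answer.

E[X^4] = M^(4)(0) = 75

M_X(t) = 1/(2*(1 - e^(t)/2))
M^(4)(t) = (-e^(4*t) - 22*e^(3*t) - 44*e^(2*t) - 8*e^(t))/(e^(5*t) - 10*e^(4*t) + 40*e^(3*t) - 80*e^(2*t) + 80*e^(t) - 32)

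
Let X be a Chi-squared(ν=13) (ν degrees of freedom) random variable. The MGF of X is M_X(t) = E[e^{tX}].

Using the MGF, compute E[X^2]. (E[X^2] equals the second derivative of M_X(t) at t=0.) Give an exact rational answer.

M_X(t) = (1 - 2*t)^(-13/2)

E[X^2] = D^2[M](0) = 195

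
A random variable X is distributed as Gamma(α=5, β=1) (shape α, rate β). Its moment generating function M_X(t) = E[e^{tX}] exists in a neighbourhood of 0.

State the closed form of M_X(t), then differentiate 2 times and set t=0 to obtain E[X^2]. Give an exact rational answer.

M_X(t) = (1 - t)^(-5)
M^(2)(t) = -30/(t^7 - 7*t^6 + 21*t^5 - 35*t^4 + 35*t^3 - 21*t^2 + 7*t - 1)

E[X^2] = M^(2)(0) = 30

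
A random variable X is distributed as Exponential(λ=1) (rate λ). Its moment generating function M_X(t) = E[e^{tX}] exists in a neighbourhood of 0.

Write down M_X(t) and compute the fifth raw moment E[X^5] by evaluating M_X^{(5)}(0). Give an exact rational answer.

E[X^5] = M′′′′′(0) = 120

M_X(t) = 1/(1 - t)
M′(t) = 1/(t^2 - 2*t + 1)
M′′(t) = -2/(t^3 - 3*t^2 + 3*t - 1)
M′′′(t) = 6/(t^4 - 4*t^3 + 6*t^2 - 4*t + 1)
M′′′′(t) = -24/(t^5 - 5*t^4 + 10*t^3 - 10*t^2 + 5*t - 1)
M′′′′′(t) = 120/(t^6 - 6*t^5 + 15*t^4 - 20*t^3 + 15*t^2 - 6*t + 1)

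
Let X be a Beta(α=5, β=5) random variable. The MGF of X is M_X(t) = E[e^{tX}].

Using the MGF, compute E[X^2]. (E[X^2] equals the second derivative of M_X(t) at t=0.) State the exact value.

E[X^2] = M′′(0) = 3/11

M_X(t) = ₁F₁(5; 10; t)
M′(t) = ₁F₁(6; 11; t)/2
M′′(t) = 3*₁F₁(7; 12; t)/11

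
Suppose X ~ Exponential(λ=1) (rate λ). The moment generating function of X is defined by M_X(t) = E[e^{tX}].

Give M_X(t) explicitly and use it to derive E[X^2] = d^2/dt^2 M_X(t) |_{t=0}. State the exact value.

M_X(t) = 1/(1 - t)
D^2[M](t) = -2/(t^3 - 3*t^2 + 3*t - 1)

E[X^2] = D^2[M](0) = 2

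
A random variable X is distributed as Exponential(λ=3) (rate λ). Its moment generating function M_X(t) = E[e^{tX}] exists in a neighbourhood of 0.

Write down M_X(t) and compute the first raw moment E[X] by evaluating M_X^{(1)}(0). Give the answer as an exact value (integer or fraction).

E[X] = D[M](0) = 1/3

M_X(t) = 3/(3 - t)
D[M](t) = 3/(t^2 - 6*t + 9)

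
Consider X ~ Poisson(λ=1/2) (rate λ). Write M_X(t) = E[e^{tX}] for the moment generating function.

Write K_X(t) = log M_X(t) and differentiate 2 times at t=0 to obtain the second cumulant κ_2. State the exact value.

κ_2 = K′′(0) = 1/2

M_X(t) = e^(e^(t)/2 - 1/2)
K_X(t) = log M_X(t) = e^(t)/2 - 1/2
K′(t) = e^(t)/2
K′′(t) = e^(t)/2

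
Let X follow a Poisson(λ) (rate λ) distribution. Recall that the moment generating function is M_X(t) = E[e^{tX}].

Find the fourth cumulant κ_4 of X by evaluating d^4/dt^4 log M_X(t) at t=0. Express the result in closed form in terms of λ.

κ_4 = d^4K/dt^4 |_{t=0} = λ

M_X(t) = e^(λ*(e^(t) - 1))
K_X(t) = log M_X(t) = λ*(e^(t) - 1)
dK/dt = λ*e^(t)
d^2K/dt^2 = λ*e^(t)
d^3K/dt^3 = λ*e^(t)
d^4K/dt^4 = λ*e^(t)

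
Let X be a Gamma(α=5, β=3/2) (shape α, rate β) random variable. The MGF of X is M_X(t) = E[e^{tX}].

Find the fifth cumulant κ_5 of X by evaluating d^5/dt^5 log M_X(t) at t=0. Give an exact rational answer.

M_X(t) = 243/(32*(3/2 - t)^5)
K_X(t) = log M_X(t) = -5*log(3/2 - t) - 5*log(2) + 5*log(3)
D^5[K](t) = -3840/(32*t^5 - 240*t^4 + 720*t^3 - 1080*t^2 + 810*t - 243)

κ_5 = D^5[K](0) = 1280/81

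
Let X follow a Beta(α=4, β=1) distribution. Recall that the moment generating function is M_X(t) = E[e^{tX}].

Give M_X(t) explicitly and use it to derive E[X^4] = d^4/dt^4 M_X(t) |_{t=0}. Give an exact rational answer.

E[X^4] = M^(4)(0) = 1/2

M_X(t) = ₁F₁(4; 5; t)
M^(4)(t) = ₁F₁(8; 9; t)/2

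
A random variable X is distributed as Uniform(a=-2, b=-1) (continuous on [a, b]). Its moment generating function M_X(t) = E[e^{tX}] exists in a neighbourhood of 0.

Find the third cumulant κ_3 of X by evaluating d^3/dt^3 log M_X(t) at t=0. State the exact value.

κ_3 = K′′′(0) = 0

M_X(t) = (e^(-t) - e^(-2*t))/t
K_X(t) = log M_X(t) = -log(t) + log(e^(-t) - e^(-2*t))
K′(t) = (-t*e^(t) + 2*t - e^(t) + 1)/(t*e^(t) - t)
K′′(t) = (-t^2*e^(t) + e^(2*t) - 2*e^(t) + 1)/(t^2*e^(2*t) - 2*t^2*e^(t) + t^2)
K′′′(t) = (t^3*e^(2*t) + t^3*e^(t) - 2*e^(3*t) + 6*e^(2*t) - 6*e^(t) + 2)/(t^3*e^(3*t) - 3*t^3*e^(2*t) + 3*t^3*e^(t) - t^3)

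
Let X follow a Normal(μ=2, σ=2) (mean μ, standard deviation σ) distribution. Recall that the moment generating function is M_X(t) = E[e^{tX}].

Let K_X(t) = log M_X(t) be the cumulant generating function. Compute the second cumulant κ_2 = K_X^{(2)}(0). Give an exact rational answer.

κ_2 = K^(2)(0) = 4

M_X(t) = e^(2*t^2 + 2*t)
K_X(t) = log M_X(t) = 2*t^2 + 2*t
K^(2)(t) = 4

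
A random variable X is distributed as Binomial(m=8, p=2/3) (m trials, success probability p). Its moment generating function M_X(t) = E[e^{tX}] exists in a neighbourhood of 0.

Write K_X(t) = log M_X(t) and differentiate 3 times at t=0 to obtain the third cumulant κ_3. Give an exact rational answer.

κ_3 = K^(3)(0) = -16/27

M_X(t) = (2*e^(t)/3 + 1/3)^8
K_X(t) = log M_X(t) = 8*log(2*e^(t)/3 + 1/3)
K^(3)(t) = (-32*e^(2*t) + 16*e^(t))/(8*e^(3*t) + 12*e^(2*t) + 6*e^(t) + 1)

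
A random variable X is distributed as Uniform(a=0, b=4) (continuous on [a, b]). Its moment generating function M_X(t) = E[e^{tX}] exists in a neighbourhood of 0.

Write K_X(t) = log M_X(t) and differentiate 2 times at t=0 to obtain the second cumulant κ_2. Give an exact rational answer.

κ_2 = K^(2)(0) = 4/3

M_X(t) = (e^(4*t) - 1)/(4*t)
K_X(t) = log M_X(t) = -log(t) + log(e^(4*t) - 1) - 2*log(2)
K^(2)(t) = (-16*t^2*e^(4*t) + e^(8*t) - 2*e^(4*t) + 1)/(t^2*e^(8*t) - 2*t^2*e^(4*t) + t^2)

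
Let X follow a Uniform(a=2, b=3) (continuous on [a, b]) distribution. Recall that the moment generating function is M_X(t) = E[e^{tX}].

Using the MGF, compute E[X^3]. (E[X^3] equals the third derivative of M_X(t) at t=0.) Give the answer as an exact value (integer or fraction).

M_X(t) = (e^(3*t) - e^(2*t))/t
dM/dt = (3*t*e^(3*t) - 2*t*e^(2*t) - e^(3*t) + e^(2*t))/t^2
d^2M/dt^2 = (9*t^2*e^(3*t) - 4*t^2*e^(2*t) - 6*t*e^(3*t) + 4*t*e^(2*t) + 2*e^(3*t) - 2*e^(2*t))/t^3
d^3M/dt^3 = (27*t^3*e^(3*t) - 8*t^3*e^(2*t) - 27*t^2*e^(3*t) + 12*t^2*e^(2*t) + 18*t*e^(3*t) - 12*t*e^(2*t) - 6*e^(3*t) + 6*e^(2*t))/t^4

E[X^3] = d^3M/dt^3 |_{t=0} = 65/4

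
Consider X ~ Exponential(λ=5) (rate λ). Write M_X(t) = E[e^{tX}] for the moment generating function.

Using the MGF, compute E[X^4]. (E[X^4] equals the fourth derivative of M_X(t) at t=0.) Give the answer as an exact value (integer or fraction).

E[X^4] = d^4M/dt^4 |_{t=0} = 24/625

M_X(t) = 5/(5 - t)
dM/dt = 5/(t^2 - 10*t + 25)
d^2M/dt^2 = -10/(t^3 - 15*t^2 + 75*t - 125)
d^3M/dt^3 = 30/(t^4 - 20*t^3 + 150*t^2 - 500*t + 625)
d^4M/dt^4 = -120/(t^5 - 25*t^4 + 250*t^3 - 1250*t^2 + 3125*t - 3125)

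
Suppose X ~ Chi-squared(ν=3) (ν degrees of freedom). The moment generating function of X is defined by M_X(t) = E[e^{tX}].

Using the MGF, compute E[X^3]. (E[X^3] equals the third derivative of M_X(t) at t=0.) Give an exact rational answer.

E[X^3] = M^(3)(0) = 105

M_X(t) = (1 - 2*t)^(-3/2)
M^(3)(t) = 105/(16*t^4*√(1 - 2*t) - 32*t^3*√(1 - 2*t) + 24*t^2*√(1 - 2*t) - 8*t*√(1 - 2*t) + √(1 - 2*t))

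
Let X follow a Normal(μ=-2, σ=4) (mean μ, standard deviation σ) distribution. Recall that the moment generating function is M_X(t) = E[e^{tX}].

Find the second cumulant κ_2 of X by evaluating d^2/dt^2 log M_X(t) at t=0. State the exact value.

κ_2 = K′′(0) = 16

M_X(t) = e^(8*t^2 - 2*t)
K_X(t) = log M_X(t) = 8*t^2 - 2*t
K′(t) = 16*t - 2
K′′(t) = 16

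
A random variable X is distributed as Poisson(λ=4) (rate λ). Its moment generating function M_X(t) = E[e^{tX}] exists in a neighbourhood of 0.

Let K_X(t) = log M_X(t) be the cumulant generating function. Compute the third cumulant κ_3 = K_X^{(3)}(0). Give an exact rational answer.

M_X(t) = e^(4*e^(t) - 4)
K_X(t) = log M_X(t) = 4*e^(t) - 4
K′(t) = 4*e^(t)
K′′(t) = 4*e^(t)
K′′′(t) = 4*e^(t)

κ_3 = K′′′(0) = 4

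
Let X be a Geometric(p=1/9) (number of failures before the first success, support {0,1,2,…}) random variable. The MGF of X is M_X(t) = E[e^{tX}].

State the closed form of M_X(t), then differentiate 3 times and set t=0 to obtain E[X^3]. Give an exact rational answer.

M_X(t) = 1/(9*(1 - 8*e^(t)/9))
M′(t) = 8*e^(t)/(64*e^(2*t) - 144*e^(t) + 81)
M′′(t) = (-64*e^(2*t) - 72*e^(t))/(512*e^(3*t) - 1728*e^(2*t) + 1944*e^(t) - 729)
M′′′(t) = (512*e^(3*t) + 2304*e^(2*t) + 648*e^(t))/(4096*e^(4*t) - 18432*e^(3*t) + 31104*e^(2*t) - 23328*e^(t) + 6561)

E[X^3] = M′′′(0) = 3464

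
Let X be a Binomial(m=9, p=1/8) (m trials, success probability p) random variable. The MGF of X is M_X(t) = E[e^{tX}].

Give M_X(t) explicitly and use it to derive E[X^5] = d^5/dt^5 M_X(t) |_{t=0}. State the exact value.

E[X^5] = d^5M/dt^5 |_{t=0} = 103329/2048

M_X(t) = (e^(t)/8 + 7/8)^9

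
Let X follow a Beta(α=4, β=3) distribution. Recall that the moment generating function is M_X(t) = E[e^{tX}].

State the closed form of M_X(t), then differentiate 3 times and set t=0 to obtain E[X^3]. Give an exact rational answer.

M_X(t) = ₁F₁(4; 7; t)
D^3[M](t) = 5*₁F₁(7; 10; t)/21

E[X^3] = D^3[M](0) = 5/21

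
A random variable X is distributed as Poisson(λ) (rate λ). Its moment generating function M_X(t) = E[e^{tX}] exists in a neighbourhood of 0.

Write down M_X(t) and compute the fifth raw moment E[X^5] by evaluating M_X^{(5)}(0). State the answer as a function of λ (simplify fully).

E[X^5] = M′′′′′(0) = λ*(λ^4 + 10*λ^3 + 25*λ^2 + 15*λ + 1)

M_X(t) = e^(λ*(e^(t) - 1))
M′(t) = λ*e^(-λ)*e^(t)*e^(λ*e^(t))
M′′(t) = (λ^2*e^(2*t)*e^(λ*e^(t)) + λ*e^(t)*e^(λ*e^(t)))*e^(-λ)
M′′′(t) = (λ^3*e^(3*t)*e^(λ*e^(t)) + 3*λ^2*e^(2*t)*e^(λ*e^(t)) + λ*e^(t)*e^(λ*e^(t)))*e^(-λ)
M′′′′(t) = (λ^4*e^(4*t)*e^(λ*e^(t)) + 6*λ^3*e^(3*t)*e^(λ*e^(t)) + 7*λ^2*e^(2*t)*e^(λ*e^(t)) + λ*e^(t)*e^(λ*e^(t)))*e^(-λ)
M′′′′′(t) = (λ^5*e^(5*t)*e^(λ*e^(t)) + 10*λ^4*e^(4*t)*e^(λ*e^(t)) + 25*λ^3*e^(3*t)*e^(λ*e^(t)) + 15*λ^2*e^(2*t)*e^(λ*e^(t)) + λ*e^(t)*e^(λ*e^(t)))*e^(-λ)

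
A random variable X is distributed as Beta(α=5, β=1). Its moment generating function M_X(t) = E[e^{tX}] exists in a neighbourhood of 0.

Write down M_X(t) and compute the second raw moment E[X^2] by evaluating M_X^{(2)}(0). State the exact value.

M_X(t) = ₁F₁(5; 6; t)
M^(2)(t) = 5*₁F₁(7; 8; t)/7

E[X^2] = M^(2)(0) = 5/7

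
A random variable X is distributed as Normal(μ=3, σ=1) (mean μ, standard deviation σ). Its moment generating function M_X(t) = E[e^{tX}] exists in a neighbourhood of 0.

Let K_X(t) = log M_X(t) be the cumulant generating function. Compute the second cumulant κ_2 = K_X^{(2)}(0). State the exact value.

κ_2 = K′′(0) = 1

M_X(t) = e^(t^2/2 + 3*t)
K_X(t) = log M_X(t) = t^2/2 + 3*t
K′(t) = t + 3
K′′(t) = 1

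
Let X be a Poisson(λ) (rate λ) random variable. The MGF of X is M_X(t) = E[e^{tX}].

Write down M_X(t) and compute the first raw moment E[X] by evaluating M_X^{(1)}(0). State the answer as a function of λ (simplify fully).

M_X(t) = e^(λ*(e^(t) - 1))
M^(1)(t) = λ*e^(-λ)*e^(t)*e^(λ*e^(t))

E[X] = M^(1)(0) = λ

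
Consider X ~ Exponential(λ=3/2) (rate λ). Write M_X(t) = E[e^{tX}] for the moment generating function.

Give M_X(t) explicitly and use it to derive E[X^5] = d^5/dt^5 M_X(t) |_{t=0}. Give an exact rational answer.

E[X^5] = d^5M/dt^5 |_{t=0} = 1280/81

M_X(t) = 3/(2*(3/2 - t))
dM/dt = 6/(4*t^2 - 12*t + 9)
d^2M/dt^2 = -24/(8*t^3 - 36*t^2 + 54*t - 27)
d^3M/dt^3 = 144/(16*t^4 - 96*t^3 + 216*t^2 - 216*t + 81)
d^4M/dt^4 = -1152/(32*t^5 - 240*t^4 + 720*t^3 - 1080*t^2 + 810*t - 243)
d^5M/dt^5 = 11520/(64*t^6 - 576*t^5 + 2160*t^4 - 4320*t^3 + 4860*t^2 - 2916*t + 729)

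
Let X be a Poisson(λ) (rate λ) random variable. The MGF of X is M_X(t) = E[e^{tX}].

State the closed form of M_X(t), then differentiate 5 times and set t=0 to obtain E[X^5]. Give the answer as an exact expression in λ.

M_X(t) = e^(λ*(e^(t) - 1))
M^(5)(t) = (λ^5*e^(5*t)*e^(λ*e^(t)) + 10*λ^4*e^(4*t)*e^(λ*e^(t)) + 25*λ^3*e^(3*t)*e^(λ*e^(t)) + 15*λ^2*e^(2*t)*e^(λ*e^(t)) + λ*e^(t)*e^(λ*e^(t)))*e^(-λ)

E[X^5] = M^(5)(0) = λ*(λ^4 + 10*λ^3 + 25*λ^2 + 15*λ + 1)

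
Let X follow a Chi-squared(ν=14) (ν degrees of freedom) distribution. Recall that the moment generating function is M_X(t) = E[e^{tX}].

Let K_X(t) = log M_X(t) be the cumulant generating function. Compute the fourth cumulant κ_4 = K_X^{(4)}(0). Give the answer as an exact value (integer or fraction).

κ_4 = K′′′′(0) = 672

M_X(t) = (1 - 2*t)^(-7)
K_X(t) = log M_X(t) = -7*log(1 - 2*t)
K′(t) = -14/(2*t - 1)
K′′(t) = 28/(4*t^2 - 4*t + 1)
K′′′(t) = -112/(8*t^3 - 12*t^2 + 6*t - 1)
K′′′′(t) = 672/(16*t^4 - 32*t^3 + 24*t^2 - 8*t + 1)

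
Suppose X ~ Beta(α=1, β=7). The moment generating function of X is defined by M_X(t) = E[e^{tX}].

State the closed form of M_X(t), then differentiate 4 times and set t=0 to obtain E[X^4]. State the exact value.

E[X^4] = M′′′′(0) = 1/330

M_X(t) = ₁F₁(1; 8; t)
M′(t) = ₁F₁(2; 9; t)/8
M′′(t) = ₁F₁(3; 10; t)/36
M′′′(t) = ₁F₁(4; 11; t)/120
M′′′′(t) = ₁F₁(5; 12; t)/330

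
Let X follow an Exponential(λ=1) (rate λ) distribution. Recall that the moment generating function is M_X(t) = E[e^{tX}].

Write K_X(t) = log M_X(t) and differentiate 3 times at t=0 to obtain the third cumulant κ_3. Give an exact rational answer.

M_X(t) = 1/(1 - t)
K_X(t) = log M_X(t) = -log(1 - t)
D^3[K](t) = -2/(t^3 - 3*t^2 + 3*t - 1)

κ_3 = D^3[K](0) = 2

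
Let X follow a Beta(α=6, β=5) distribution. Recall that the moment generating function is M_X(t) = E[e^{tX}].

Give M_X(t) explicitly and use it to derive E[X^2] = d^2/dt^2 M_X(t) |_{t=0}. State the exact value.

M_X(t) = ₁F₁(6; 11; t)
D^2[M](t) = 7*₁F₁(8; 13; t)/22

E[X^2] = D^2[M](0) = 7/22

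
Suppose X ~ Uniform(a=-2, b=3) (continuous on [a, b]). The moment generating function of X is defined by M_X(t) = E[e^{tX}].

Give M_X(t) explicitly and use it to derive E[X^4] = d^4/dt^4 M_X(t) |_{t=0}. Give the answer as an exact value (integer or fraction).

M_X(t) = (e^(3*t) - e^(-2*t))/(5*t)
M′(t) = (3*t*e^(5*t) + 2*t - e^(5*t) + 1)*e^(-2*t)/(5*t^2)
M′′(t) = (9*t^2*e^(5*t) - 4*t^2 - 6*t*e^(5*t) - 4*t + 2*e^(5*t) - 2)*e^(-2*t)/(5*t^3)
M′′′(t) = (27*t^3*e^(5*t) + 8*t^3 - 27*t^2*e^(5*t) + 12*t^2 + 18*t*e^(5*t) + 12*t - 6*e^(5*t) + 6)*e^(-2*t)/(5*t^4)
M′′′′(t) = (81*t^4*e^(5*t) - 16*t^4 - 108*t^3*e^(5*t) - 32*t^3 + 108*t^2*e^(5*t) - 48*t^2 - 72*t*e^(5*t) - 48*t + 24*e^(5*t) - 24)*e^(-2*t)/(5*t^5)

E[X^4] = M′′′′(0) = 11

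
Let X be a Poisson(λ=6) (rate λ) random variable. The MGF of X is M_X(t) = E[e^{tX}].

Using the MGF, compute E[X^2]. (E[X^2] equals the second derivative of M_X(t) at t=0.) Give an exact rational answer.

M_X(t) = e^(6*e^(t) - 6)
M^(2)(t) = (36*e^(2*t)*e^(6*e^(t)) + 6*e^(t)*e^(6*e^(t)))*e^(-6)

E[X^2] = M^(2)(0) = 42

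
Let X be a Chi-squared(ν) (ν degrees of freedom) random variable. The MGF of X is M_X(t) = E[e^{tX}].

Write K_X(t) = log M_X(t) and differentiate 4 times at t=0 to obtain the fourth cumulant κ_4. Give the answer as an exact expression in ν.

M_X(t) = (1 - 2*t)^(-ν/2)
K_X(t) = log M_X(t) = -ν*log(1 - 2*t)/2
K′(t) = -ν/(2*t - 1)
K′′(t) = 2*ν/(4*t^2 - 4*t + 1)
K′′′(t) = -8*ν/(8*t^3 - 12*t^2 + 6*t - 1)
K′′′′(t) = 48*ν/(16*t^4 - 32*t^3 + 24*t^2 - 8*t + 1)

κ_4 = K′′′′(0) = 48*ν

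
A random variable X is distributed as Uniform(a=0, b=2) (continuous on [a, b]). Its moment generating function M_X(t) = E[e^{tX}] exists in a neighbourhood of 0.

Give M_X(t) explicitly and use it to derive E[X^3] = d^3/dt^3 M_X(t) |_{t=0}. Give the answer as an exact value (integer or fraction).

E[X^3] = d^3M/dt^3 |_{t=0} = 2

M_X(t) = (e^(2*t) - 1)/(2*t)
dM/dt = (2*t*e^(2*t) - e^(2*t) + 1)/(2*t^2)
d^2M/dt^2 = (2*t^2*e^(2*t) - 2*t*e^(2*t) + e^(2*t) - 1)/t^3
d^3M/dt^3 = (4*t^3*e^(2*t) - 6*t^2*e^(2*t) + 6*t*e^(2*t) - 3*e^(2*t) + 3)/t^4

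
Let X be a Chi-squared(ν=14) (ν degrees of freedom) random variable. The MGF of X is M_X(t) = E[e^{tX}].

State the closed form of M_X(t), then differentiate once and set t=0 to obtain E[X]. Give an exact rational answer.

E[X] = D[M](0) = 14

M_X(t) = (1 - 2*t)^(-7)
D[M](t) = 14/(256*t^8 - 1024*t^7 + 1792*t^6 - 1792*t^5 + 1120*t^4 - 448*t^3 + 112*t^2 - 16*t + 1)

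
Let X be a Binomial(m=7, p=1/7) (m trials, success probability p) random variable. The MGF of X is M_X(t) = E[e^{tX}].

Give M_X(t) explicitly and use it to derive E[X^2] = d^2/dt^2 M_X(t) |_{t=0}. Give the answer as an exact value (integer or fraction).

E[X^2] = d^2M/dt^2 |_{t=0} = 13/7

M_X(t) = (e^(t)/7 + 6/7)^7
dM/dt = e^(7*t)/117649 + 36*e^(6*t)/117649 + 540*e^(5*t)/117649 + 4320*e^(4*t)/117649 + 19440*e^(3*t)/117649 + 46656*e^(2*t)/117649 + 46656*e^(t)/117649
d^2M/dt^2 = e^(7*t)/16807 + 216*e^(6*t)/117649 + 2700*e^(5*t)/117649 + 17280*e^(4*t)/117649 + 58320*e^(3*t)/117649 + 93312*e^(2*t)/117649 + 46656*e^(t)/117649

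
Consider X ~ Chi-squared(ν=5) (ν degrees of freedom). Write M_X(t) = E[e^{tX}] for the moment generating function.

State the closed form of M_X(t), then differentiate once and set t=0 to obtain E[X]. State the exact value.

E[X] = M^(1)(0) = 5

M_X(t) = (1 - 2*t)^(-5/2)
M^(1)(t) = -5/(8*t^3*√(1 - 2*t) - 12*t^2*√(1 - 2*t) + 6*t*√(1 - 2*t) - √(1 - 2*t))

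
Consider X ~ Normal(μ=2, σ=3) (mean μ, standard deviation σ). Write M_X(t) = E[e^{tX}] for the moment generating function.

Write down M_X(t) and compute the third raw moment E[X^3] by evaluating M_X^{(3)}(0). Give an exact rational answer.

E[X^3] = M′′′(0) = 62

M_X(t) = e^(9*t^2/2 + 2*t)
M′(t) = 9*t*e^(2*t)*e^(9*t^2/2) + 2*e^(2*t)*e^(9*t^2/2)
M′′(t) = 81*t^2*e^(2*t)*e^(9*t^2/2) + 36*t*e^(2*t)*e^(9*t^2/2) + 13*e^(2*t)*e^(9*t^2/2)
M′′′(t) = 729*t^3*e^(2*t)*e^(9*t^2/2) + 486*t^2*e^(2*t)*e^(9*t^2/2) + 351*t*e^(2*t)*e^(9*t^2/2) + 62*e^(2*t)*e^(9*t^2/2)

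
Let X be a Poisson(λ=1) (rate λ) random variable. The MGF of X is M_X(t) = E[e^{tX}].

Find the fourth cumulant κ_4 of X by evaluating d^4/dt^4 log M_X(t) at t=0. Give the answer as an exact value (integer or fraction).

κ_4 = K^(4)(0) = 1

M_X(t) = e^(e^(t) - 1)
K_X(t) = log M_X(t) = e^(t) - 1
K^(4)(t) = e^(t)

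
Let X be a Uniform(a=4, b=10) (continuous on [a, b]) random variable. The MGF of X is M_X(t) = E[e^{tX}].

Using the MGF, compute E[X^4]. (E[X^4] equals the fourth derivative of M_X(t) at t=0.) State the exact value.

E[X^4] = M′′′′(0) = 16496/5

M_X(t) = (e^(10*t) - e^(4*t))/(6*t)
M′(t) = (10*t*e^(10*t) - 4*t*e^(4*t) - e^(10*t) + e^(4*t))/(6*t^2)
M′′(t) = (50*t^2*e^(10*t) - 8*t^2*e^(4*t) - 10*t*e^(10*t) + 4*t*e^(4*t) + e^(10*t) - e^(4*t))/(3*t^3)
M′′′(t) = (500*t^3*e^(10*t) - 32*t^3*e^(4*t) - 150*t^2*e^(10*t) + 24*t^2*e^(4*t) + 30*t*e^(10*t) - 12*t*e^(4*t) - 3*e^(10*t) + 3*e^(4*t))/(3*t^4)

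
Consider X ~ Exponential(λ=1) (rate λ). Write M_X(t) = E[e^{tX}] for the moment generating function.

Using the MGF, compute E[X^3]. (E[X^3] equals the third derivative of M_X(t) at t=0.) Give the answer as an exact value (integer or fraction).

M_X(t) = 1/(1 - t)
D^3[M](t) = 6/(t^4 - 4*t^3 + 6*t^2 - 4*t + 1)

E[X^3] = D^3[M](0) = 6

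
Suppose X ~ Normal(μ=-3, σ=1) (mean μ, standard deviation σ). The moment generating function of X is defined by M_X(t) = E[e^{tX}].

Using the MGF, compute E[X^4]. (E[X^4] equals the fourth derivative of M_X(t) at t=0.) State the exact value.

E[X^4] = d^4M/dt^4 |_{t=0} = 138

M_X(t) = e^(t^2/2 - 3*t)
dM/dt = t*e^(-3*t)*e^(t^2/2) - 3*e^(-3*t)*e^(t^2/2)
d^2M/dt^2 = (t^2*e^(t^2/2) - 6*t*e^(t^2/2) + 10*e^(t^2/2))*e^(-3*t)
d^3M/dt^3 = (t^3*e^(t^2/2) - 9*t^2*e^(t^2/2) + 30*t*e^(t^2/2) - 36*e^(t^2/2))*e^(-3*t)
d^4M/dt^4 = (t^4*e^(t^2/2) - 12*t^3*e^(t^2/2) + 60*t^2*e^(t^2/2) - 144*t*e^(t^2/2) + 138*e^(t^2/2))*e^(-3*t)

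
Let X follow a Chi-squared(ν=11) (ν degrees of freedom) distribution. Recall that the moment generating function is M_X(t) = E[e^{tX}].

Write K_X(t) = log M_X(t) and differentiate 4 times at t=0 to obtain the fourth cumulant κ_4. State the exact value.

κ_4 = K′′′′(0) = 528

M_X(t) = (1 - 2*t)^(-11/2)
K_X(t) = log M_X(t) = -11*log(1 - 2*t)/2
K′(t) = -11/(2*t - 1)
K′′(t) = 22/(4*t^2 - 4*t + 1)
K′′′(t) = -88/(8*t^3 - 12*t^2 + 6*t - 1)
K′′′′(t) = 528/(16*t^4 - 32*t^3 + 24*t^2 - 8*t + 1)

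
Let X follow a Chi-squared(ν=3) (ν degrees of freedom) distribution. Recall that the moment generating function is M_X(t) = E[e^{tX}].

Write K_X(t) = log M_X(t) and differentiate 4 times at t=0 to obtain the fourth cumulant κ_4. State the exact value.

M_X(t) = (1 - 2*t)^(-3/2)
K_X(t) = log M_X(t) = -3*log(1 - 2*t)/2
K^(4)(t) = 144/(16*t^4 - 32*t^3 + 24*t^2 - 8*t + 1)

κ_4 = K^(4)(0) = 144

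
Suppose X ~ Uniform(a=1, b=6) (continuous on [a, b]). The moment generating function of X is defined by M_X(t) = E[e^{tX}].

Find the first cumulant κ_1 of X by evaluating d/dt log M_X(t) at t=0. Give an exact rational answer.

κ_1 = dK/dt |_{t=0} = 7/2

M_X(t) = (e^(6*t) - e^(t))/(5*t)
K_X(t) = log M_X(t) = -log(t) + log(e^(6*t) - e^(t)) - log(5)
dK/dt = (6*t*e^(5*t) - t - e^(5*t) + 1)/(t*e^(5*t) - t)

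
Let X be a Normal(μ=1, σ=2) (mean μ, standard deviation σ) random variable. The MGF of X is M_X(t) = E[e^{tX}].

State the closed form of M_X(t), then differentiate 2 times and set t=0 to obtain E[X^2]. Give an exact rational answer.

M_X(t) = e^(2*t^2 + t)
M′(t) = 4*t*e^(t)*e^(2*t^2) + e^(t)*e^(2*t^2)
M′′(t) = 16*t^2*e^(t)*e^(2*t^2) + 8*t*e^(t)*e^(2*t^2) + 5*e^(t)*e^(2*t^2)

E[X^2] = M′′(0) = 5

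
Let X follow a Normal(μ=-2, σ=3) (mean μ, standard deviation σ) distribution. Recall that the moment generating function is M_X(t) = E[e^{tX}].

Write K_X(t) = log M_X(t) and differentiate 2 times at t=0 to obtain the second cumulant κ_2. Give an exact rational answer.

M_X(t) = e^(9*t^2/2 - 2*t)
K_X(t) = log M_X(t) = 9*t^2/2 - 2*t
dK/dt = 9*t - 2
d^2K/dt^2 = 9

κ_2 = d^2K/dt^2 |_{t=0} = 9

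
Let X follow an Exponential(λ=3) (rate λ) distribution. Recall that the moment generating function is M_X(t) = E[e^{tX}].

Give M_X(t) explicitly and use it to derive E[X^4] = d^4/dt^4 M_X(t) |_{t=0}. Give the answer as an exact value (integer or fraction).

M_X(t) = 3/(3 - t)
M^(4)(t) = -72/(t^5 - 15*t^4 + 90*t^3 - 270*t^2 + 405*t - 243)

E[X^4] = M^(4)(0) = 8/27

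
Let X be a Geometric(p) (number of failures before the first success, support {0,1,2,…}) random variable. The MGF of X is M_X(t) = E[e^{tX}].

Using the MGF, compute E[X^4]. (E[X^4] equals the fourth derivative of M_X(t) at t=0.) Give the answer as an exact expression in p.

M_X(t) = p/(-(1 - p)*e^(t) + 1)

E[X^4] = D^4[M](0) = 1 - 15/p + 50/p^2 - 60/p^3 + 24/p^4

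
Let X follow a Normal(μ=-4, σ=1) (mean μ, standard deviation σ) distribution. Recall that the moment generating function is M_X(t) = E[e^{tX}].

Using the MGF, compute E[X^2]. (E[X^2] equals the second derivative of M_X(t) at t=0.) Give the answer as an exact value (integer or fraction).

M_X(t) = e^(t^2/2 - 4*t)
M′(t) = t*e^(-4*t)*e^(t^2/2) - 4*e^(-4*t)*e^(t^2/2)
M′′(t) = (t^2*e^(t^2/2) - 8*t*e^(t^2/2) + 17*e^(t^2/2))*e^(-4*t)

E[X^2] = M′′(0) = 17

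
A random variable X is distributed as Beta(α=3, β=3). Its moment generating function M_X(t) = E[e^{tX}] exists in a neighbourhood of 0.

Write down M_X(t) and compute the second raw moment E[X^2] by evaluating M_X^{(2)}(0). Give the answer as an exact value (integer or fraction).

E[X^2] = M′′(0) = 2/7

M_X(t) = ₁F₁(3; 6; t)
M′(t) = ₁F₁(4; 7; t)/2
M′′(t) = 2*₁F₁(5; 8; t)/7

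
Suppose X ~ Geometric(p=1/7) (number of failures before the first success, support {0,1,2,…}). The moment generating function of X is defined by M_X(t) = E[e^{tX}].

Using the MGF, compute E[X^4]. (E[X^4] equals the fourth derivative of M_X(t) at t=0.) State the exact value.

E[X^4] = d^4M/dt^4 |_{t=0} = 39390

M_X(t) = 1/(7*(1 - 6*e^(t)/7))
dM/dt = 6*e^(t)/(36*e^(2*t) - 84*e^(t) + 49)
d^2M/dt^2 = (-36*e^(2*t) - 42*e^(t))/(216*e^(3*t) - 756*e^(2*t) + 882*e^(t) - 343)
d^3M/dt^3 = (216*e^(3*t) + 1008*e^(2*t) + 294*e^(t))/(1296*e^(4*t) - 6048*e^(3*t) + 10584*e^(2*t) - 8232*e^(t) + 2401)
d^4M/dt^4 = (-1296*e^(4*t) - 16632*e^(3*t) - 19404*e^(2*t) - 2058*e^(t))/(7776*e^(5*t) - 45360*e^(4*t) + 105840*e^(3*t) - 123480*e^(2*t) + 72030*e^(t) - 16807)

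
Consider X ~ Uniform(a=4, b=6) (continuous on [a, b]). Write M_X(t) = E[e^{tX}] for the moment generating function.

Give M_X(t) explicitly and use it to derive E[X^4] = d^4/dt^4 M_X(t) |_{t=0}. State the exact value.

E[X^4] = M^(4)(0) = 3376/5

M_X(t) = (e^(6*t) - e^(4*t))/(2*t)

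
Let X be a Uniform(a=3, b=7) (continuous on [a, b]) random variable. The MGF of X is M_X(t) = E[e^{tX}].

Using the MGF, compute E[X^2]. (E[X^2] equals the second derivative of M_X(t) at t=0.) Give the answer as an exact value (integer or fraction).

M_X(t) = (e^(7*t) - e^(3*t))/(4*t)
M^(2)(t) = (49*t^2*e^(7*t) - 9*t^2*e^(3*t) - 14*t*e^(7*t) + 6*t*e^(3*t) + 2*e^(7*t) - 2*e^(3*t))/(4*t^3)

E[X^2] = M^(2)(0) = 79/3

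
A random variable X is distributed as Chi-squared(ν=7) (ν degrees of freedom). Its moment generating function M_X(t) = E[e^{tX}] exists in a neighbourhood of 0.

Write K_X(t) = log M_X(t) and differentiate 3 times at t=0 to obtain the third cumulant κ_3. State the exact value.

κ_3 = K^(3)(0) = 56

M_X(t) = (1 - 2*t)^(-7/2)
K_X(t) = log M_X(t) = -7*log(1 - 2*t)/2
K^(3)(t) = -56/(8*t^3 - 12*t^2 + 6*t - 1)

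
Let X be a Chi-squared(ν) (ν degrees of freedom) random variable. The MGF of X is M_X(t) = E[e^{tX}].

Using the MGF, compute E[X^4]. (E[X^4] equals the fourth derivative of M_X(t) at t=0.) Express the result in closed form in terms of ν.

E[X^4] = d^4M/dt^4 |_{t=0} = ν*(ν^3 + 12*ν^2 + 44*ν + 48)

M_X(t) = (1 - 2*t)^(-ν/2)
dM/dt = -ν/(2*t*(1 - 2*t)^(ν/2) - (1 - 2*t)^(ν/2))
d^2M/dt^2 = (ν^2 + 2*ν)/(4*t^2*(1 - 2*t)^(ν/2) - 4*t*(1 - 2*t)^(ν/2) + (1 - 2*t)^(ν/2))
d^3M/dt^3 = (-ν^3 - 6*ν^2 - 8*ν)/(8*t^3*(1 - 2*t)^(ν/2) - 12*t^2*(1 - 2*t)^(ν/2) + 6*t*(1 - 2*t)^(ν/2) - (1 - 2*t)^(ν/2))
d^4M/dt^4 = (ν^4 + 12*ν^3 + 44*ν^2 + 48*ν)/(16*t^4*(1 - 2*t)^(ν/2) - 32*t^3*(1 - 2*t)^(ν/2) + 24*t^2*(1 - 2*t)^(ν/2) - 8*t*(1 - 2*t)^(ν/2) + (1 - 2*t)^(ν/2))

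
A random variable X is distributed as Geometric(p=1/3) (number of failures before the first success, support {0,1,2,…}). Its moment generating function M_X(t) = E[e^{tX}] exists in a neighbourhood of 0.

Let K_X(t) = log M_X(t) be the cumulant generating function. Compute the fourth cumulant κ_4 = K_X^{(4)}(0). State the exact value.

M_X(t) = 1/(3*(1 - 2*e^(t)/3))
K_X(t) = log M_X(t) = -log(1 - 2*e^(t)/3) - log(3)
K^(4)(t) = (24*e^(3*t) + 144*e^(2*t) + 54*e^(t))/(16*e^(4*t) - 96*e^(3*t) + 216*e^(2*t) - 216*e^(t) + 81)

κ_4 = K^(4)(0) = 222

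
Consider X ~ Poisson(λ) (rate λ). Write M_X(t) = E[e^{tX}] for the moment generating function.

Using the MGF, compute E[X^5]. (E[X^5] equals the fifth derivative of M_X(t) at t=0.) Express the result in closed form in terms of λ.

M_X(t) = e^(λ*(e^(t) - 1))
M′(t) = λ*e^(-λ)*e^(t)*e^(λ*e^(t))
M′′(t) = (λ^2*e^(2*t)*e^(λ*e^(t)) + λ*e^(t)*e^(λ*e^(t)))*e^(-λ)
M′′′(t) = (λ^3*e^(3*t)*e^(λ*e^(t)) + 3*λ^2*e^(2*t)*e^(λ*e^(t)) + λ*e^(t)*e^(λ*e^(t)))*e^(-λ)
M′′′′(t) = (λ^4*e^(4*t)*e^(λ*e^(t)) + 6*λ^3*e^(3*t)*e^(λ*e^(t)) + 7*λ^2*e^(2*t)*e^(λ*e^(t)) + λ*e^(t)*e^(λ*e^(t)))*e^(-λ)
M′′′′′(t) = (λ^5*e^(5*t)*e^(λ*e^(t)) + 10*λ^4*e^(4*t)*e^(λ*e^(t)) + 25*λ^3*e^(3*t)*e^(λ*e^(t)) + 15*λ^2*e^(2*t)*e^(λ*e^(t)) + λ*e^(t)*e^(λ*e^(t)))*e^(-λ)

E[X^5] = M′′′′′(0) = λ*(λ^4 + 10*λ^3 + 25*λ^2 + 15*λ + 1)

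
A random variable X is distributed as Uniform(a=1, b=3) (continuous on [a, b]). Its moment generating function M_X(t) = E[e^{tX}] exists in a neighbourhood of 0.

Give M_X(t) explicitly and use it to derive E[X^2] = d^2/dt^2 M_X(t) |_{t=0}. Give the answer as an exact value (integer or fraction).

E[X^2] = d^2M/dt^2 |_{t=0} = 13/3

M_X(t) = (e^(3*t) - e^(t))/(2*t)
dM/dt = (3*t*e^(3*t) - t*e^(t) - e^(3*t) + e^(t))/(2*t^2)
d^2M/dt^2 = (9*t^2*e^(3*t) - t^2*e^(t) - 6*t*e^(3*t) + 2*t*e^(t) + 2*e^(3*t) - 2*e^(t))/(2*t^3)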